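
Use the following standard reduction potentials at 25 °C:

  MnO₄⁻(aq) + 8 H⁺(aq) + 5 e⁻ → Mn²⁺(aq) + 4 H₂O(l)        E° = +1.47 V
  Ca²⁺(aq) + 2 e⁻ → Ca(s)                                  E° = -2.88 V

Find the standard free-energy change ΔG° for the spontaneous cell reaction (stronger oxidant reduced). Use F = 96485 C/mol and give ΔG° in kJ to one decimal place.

MnO₄⁻/Mn²⁺ (E° = +1.47 V) is the cathode; Ca²⁺/Ca (E° = -2.88 V) is the anode, so E°cell = +4.35 V.
Balancing electrons gives n = 10 (lcm of 5 and 2).
ΔG° = −nFE° = −(10)(96485)(+4.35) = -4,197,098 J = -4197.1 kJ.

-4197.1 kJ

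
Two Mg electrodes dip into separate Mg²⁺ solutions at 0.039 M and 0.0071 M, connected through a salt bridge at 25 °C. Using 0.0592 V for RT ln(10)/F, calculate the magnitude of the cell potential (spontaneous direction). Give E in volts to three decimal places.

+0.022 V

For a concentration cell E°cell = 0. The 0.039 M side is the cathode (reduction is favoured where [Mg²⁺] is higher).
With n = 2, E = −(0.0592/2) log([Mg²⁺]ₐₙ/[Mg²⁺]꜀ₐₜ) = −(0.0592/2) log(0.0071/0.039) = −(0.0592/2)(-0.740) = +0.022 V.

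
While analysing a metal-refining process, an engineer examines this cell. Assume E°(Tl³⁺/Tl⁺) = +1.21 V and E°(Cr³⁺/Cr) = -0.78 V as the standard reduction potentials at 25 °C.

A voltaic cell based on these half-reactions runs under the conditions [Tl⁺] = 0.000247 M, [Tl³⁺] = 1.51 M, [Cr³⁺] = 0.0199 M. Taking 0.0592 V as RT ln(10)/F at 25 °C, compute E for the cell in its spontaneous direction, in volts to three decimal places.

Tl³⁺/Tl⁺ is the cathode (higher E°), Cr³⁺/Cr the anode: E°cell = +1.21 − (-0.78) = +1.99 V, n = 6.
Overall: 3 Tl³⁺(aq) + 2 Cr(s) → 3 Tl⁺(aq) + 2 Cr³⁺(aq)
Q = [Tl⁺]^3·[Cr³⁺]^2 / ([Tl³⁺]^3); log Q = -14.761.
E = E° − (0.0592/n) log Q = +1.99 − (0.0592/6)(-14.761) = +2.136 V.

+2.136 V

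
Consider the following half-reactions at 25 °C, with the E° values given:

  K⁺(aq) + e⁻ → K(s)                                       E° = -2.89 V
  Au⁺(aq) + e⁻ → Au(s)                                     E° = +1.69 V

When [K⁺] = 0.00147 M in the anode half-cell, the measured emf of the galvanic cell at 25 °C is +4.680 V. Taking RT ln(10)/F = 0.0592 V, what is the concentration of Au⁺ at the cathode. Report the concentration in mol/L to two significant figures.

Au⁺/Au is the cathode, K⁺/K the anode: E°cell = +4.58 V, n = 1.
Overall reaction: Au⁺(aq) + K(s) → Au(s) + K⁺(aq); Q = [K⁺]^1/[Au⁺]^1.
From E = E° − (0.0592/n) log Q: log Q = (E° − E)·n/0.0592 = (+4.58 − (+4.680))·1/0.0592 = -1.6892.
So 1·log[Au⁺] = 1·log(0.00147) − log Q = -2.8327 − (-1.6892) = -1.1435; [Au⁺] = 10^(-1.1435) ≈ 0.072 M.

0.072 M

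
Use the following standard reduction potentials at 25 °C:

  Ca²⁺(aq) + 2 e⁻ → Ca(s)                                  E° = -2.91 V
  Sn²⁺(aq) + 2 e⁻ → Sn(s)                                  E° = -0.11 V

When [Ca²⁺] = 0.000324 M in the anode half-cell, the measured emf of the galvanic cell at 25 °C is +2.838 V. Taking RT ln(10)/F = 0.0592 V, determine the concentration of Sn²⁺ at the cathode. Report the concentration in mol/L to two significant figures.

Sn²⁺/Sn is the cathode, Ca²⁺/Ca the anode: E°cell = +2.80 V, n = 2.
Overall reaction: Sn²⁺(aq) + Ca(s) → Sn(s) + Ca²⁺(aq); Q = [Ca²⁺]^1/[Sn²⁺]^1.
From E = E° − (0.0592/n) log Q: log Q = (E° − E)·n/0.0592 = (+2.80 − (+2.838))·2/0.0592 = -1.2838.
So 1·log[Sn²⁺] = 1·log(0.000324) − log Q = -3.4895 − (-1.2838) = -2.2057; [Sn²⁺] = 10^(-2.2057) ≈ 0.0062 M.

0.0062 M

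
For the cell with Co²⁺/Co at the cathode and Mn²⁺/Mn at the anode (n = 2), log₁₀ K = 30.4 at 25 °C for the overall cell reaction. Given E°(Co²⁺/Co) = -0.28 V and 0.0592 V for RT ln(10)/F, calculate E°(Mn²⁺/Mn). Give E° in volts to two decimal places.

E°cell = (0.0592/n)·log K = (0.0592/2)(30.4) = +0.900 V.
Since Co²⁺/Co is the cathode and Mn²⁺/Mn the anode, E°cell = E°(Co²⁺/Co) − E°(Mn²⁺/Mn).
So E°(Mn²⁺/Mn) = E°(Co²⁺/Co) − E°cell = (-0.28) − (+0.900) = -1.18 V.

-1.18 V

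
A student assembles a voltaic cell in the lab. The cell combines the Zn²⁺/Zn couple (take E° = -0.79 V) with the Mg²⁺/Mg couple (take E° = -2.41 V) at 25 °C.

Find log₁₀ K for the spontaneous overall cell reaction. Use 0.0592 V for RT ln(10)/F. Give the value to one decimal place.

54.7

Cathode: Zn²⁺/Zn; anode: Mg²⁺/Mg. E°cell = +1.62 V, n = 2.
log K = nE°cell / 0.0592 = (2)(+1.62) / 0.0592 = 54.7.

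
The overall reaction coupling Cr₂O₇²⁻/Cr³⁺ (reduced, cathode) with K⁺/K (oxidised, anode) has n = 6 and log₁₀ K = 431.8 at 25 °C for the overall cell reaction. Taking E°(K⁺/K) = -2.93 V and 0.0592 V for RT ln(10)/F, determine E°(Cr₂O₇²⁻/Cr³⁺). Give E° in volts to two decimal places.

+1.33 V

E°cell = (0.0592/n)·log K = (0.0592/6)(431.8) = +4.260 V.
Since Cr₂O₇²⁻/Cr³⁺ is the cathode and K⁺/K the anode, E°cell = E°(Cr₂O₇²⁻/Cr³⁺) − E°(K⁺/K).
So E°(Cr₂O₇²⁻/Cr³⁺) = E°cell + E°(K⁺/K) = +4.260 + (-2.93) = +1.33 V.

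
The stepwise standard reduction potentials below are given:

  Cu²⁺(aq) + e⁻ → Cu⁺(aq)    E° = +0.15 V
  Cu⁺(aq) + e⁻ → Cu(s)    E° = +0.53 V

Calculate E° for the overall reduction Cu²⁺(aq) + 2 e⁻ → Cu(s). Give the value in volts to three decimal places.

Standard free energies of sequential steps add: ΔG°₃ = ΔG°₁ + ΔG°₂, so n₃E°₃ = n₁E°₁ + n₂E°₂.
E°₃ = (1×+0.15 + 1×+0.53) / 2 = (+0.680) / 2 = +0.340 V.

+0.340 V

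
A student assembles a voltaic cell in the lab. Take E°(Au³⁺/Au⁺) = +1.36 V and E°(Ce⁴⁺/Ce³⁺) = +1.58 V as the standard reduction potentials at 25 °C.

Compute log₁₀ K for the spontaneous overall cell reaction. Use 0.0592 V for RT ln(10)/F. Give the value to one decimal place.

Cathode: Ce⁴⁺/Ce³⁺; anode: Au³⁺/Au⁺. E°cell = +0.22 V, n = 2.
log K = nE°cell / 0.0592 = (2)(+0.22) / 0.0592 = 7.4.

7.4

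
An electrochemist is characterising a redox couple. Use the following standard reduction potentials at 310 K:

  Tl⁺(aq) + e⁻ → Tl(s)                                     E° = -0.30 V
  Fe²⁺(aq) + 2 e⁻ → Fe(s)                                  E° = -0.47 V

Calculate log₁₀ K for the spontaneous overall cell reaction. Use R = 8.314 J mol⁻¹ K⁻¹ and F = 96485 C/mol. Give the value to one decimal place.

Cathode: Tl⁺/Tl; anode: Fe²⁺/Fe. E°cell = (-0.30) − (-0.47) = +0.17 V, with n = 2.
ΔG° = −nFE° = −RT ln K, so ln K = nFE°/(RT) = (2)(96485)(+0.17) / ((8.314)(310)) = 12.728.
log₁₀ K = 12.728 / ln 10 = 5.5.

5.5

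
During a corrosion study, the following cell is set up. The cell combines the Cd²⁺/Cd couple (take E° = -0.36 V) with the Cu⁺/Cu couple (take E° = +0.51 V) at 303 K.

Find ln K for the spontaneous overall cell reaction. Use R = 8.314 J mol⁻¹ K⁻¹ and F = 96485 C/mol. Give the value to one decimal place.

Cathode: Cu⁺/Cu; anode: Cd²⁺/Cd. E°cell = (+0.51) − (-0.36) = +0.87 V, with n = 2.
ΔG° = −nFE° = −RT ln K, so ln K = nFE°/(RT) = (2)(96485)(+0.87) / ((8.314)(303)) = 66.643.

66.6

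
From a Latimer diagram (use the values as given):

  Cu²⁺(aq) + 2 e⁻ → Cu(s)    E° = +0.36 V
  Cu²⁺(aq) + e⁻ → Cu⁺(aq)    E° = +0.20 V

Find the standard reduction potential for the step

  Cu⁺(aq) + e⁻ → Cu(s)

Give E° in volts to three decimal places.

Sequential free energies add, so n₃E°₃ = n₁E°₁ + n₂E°₂.
With n₃ = 2, and the known step contributing 1×(+0.20) V, the unknown satisfies 1·E° = 2×(+0.36) − 1×(+0.20) = +0.520.
E° = +0.520 / 1 = +0.520 V.

+0.520 V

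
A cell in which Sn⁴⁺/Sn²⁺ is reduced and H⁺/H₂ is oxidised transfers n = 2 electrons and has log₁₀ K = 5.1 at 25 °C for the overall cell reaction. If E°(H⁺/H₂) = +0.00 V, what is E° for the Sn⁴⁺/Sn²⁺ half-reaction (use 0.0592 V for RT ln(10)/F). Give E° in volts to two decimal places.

E°cell = (0.0592/n)·log K = (0.0592/2)(5.1) = +0.151 V.
Since Sn⁴⁺/Sn²⁺ is the cathode and H⁺/H₂ the anode, E°cell = E°(Sn⁴⁺/Sn²⁺) − E°(H⁺/H₂).
So E°(Sn⁴⁺/Sn²⁺) = E°cell + E°(H⁺/H₂) = +0.151 + (+0.00) = +0.15 V.

+0.15 V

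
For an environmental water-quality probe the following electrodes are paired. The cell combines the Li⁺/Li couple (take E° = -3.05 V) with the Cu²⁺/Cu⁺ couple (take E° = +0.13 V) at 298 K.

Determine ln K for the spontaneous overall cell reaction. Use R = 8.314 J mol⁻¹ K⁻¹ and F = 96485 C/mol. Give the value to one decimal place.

Cathode: Cu²⁺/Cu⁺; anode: Li⁺/Li. E°cell = (+0.13) − (-3.05) = +3.18 V, with n = 1.
ΔG° = −nFE° = −RT ln K, so ln K = nFE°/(RT) = (1)(96485)(+3.18) / ((8.314)(298)) = 123.840.

123.8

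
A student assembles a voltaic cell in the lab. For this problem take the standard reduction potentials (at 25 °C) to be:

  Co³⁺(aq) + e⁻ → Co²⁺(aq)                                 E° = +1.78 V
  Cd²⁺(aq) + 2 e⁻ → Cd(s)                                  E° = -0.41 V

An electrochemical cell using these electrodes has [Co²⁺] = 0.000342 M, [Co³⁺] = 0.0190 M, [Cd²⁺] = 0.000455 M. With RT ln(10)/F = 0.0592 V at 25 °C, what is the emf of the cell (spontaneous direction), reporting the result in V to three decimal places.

Co³⁺/Co²⁺ is the cathode (higher E°), Cd²⁺/Cd the anode: E°cell = +1.78 − (-0.41) = +2.19 V, n = 2.
Overall: 2 Co³⁺(aq) + Cd(s) → 2 Co²⁺(aq) + Cd²⁺(aq)
Q = [Co²⁺]^2·[Cd²⁺] / ([Co³⁺]^2); log Q = -6.831.
E = E° − (0.0592/n) log Q = +2.19 − (0.0592/2)(-6.831) = +2.392 V.

+2.392 V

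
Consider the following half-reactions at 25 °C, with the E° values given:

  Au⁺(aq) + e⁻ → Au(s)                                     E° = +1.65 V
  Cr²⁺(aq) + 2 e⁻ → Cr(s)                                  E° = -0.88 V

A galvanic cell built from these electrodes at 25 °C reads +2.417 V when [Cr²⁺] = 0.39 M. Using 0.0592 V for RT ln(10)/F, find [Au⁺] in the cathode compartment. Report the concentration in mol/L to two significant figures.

0.0077 M

Au⁺/Au is the cathode, Cr²⁺/Cr the anode: E°cell = +2.53 V, n = 2.
Overall reaction: 2 Au⁺(aq) + Cr(s) → 2 Au(s) + Cr²⁺(aq); Q = [Cr²⁺]^1/[Au⁺]^2.
From E = E° − (0.0592/n) log Q: log Q = (E° − E)·n/0.0592 = (+2.53 − (+2.417))·2/0.0592 = 3.8176.
So 2·log[Au⁺] = 1·log(0.39) − log Q = -0.4089 − (3.8176) = -4.2265; log[Au⁺] = -4.2265 / 2 = -2.1132; [Au⁺] = 10^(-2.1132) ≈ 0.0077 M.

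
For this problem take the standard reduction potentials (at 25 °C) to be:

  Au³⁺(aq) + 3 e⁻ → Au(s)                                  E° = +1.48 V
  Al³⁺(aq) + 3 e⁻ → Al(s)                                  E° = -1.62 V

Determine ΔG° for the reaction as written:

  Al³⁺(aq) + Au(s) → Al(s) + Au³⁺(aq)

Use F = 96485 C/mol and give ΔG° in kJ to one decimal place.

As written, Al³⁺/Al is reduced (cathode) and Au³⁺/Au is oxidised (anode), so E°cell = (-1.62) − (+1.48) = -3.10 V.
Balancing electrons gives n = 3.
ΔG° = −nFE° = −(3)(96485)(-3.10) = 897,310 J = +897.3 kJ.

+897.3 kJ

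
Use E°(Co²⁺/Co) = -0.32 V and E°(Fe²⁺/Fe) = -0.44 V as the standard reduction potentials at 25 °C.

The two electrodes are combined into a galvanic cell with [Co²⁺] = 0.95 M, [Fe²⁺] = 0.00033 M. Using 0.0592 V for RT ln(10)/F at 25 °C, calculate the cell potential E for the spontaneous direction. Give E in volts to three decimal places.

Co²⁺/Co is the cathode (higher E°), Fe²⁺/Fe the anode: E°cell = -0.32 − (-0.44) = +0.12 V, n = 2.
Overall: Co²⁺(aq) + Fe(s) → Co(s) + Fe²⁺(aq)
Q = [Fe²⁺] / ([Co²⁺]); log Q = -3.459.
E = E° − (0.0592/n) log Q = +0.12 − (0.0592/2)(-3.459) = +0.222 V.

+0.222 V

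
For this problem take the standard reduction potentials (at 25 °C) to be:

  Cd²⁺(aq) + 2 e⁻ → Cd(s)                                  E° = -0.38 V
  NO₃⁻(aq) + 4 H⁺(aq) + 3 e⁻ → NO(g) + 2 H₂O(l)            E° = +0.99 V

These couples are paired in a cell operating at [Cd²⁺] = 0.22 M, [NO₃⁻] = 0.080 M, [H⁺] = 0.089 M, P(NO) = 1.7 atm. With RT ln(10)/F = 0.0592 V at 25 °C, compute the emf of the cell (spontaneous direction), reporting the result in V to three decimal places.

NO₃⁻/NO is the cathode (higher E°), Cd²⁺/Cd the anode: E°cell = +0.99 − (-0.38) = +1.37 V, n = 6.
Overall: 2 NO₃⁻(aq) + 8 H⁺(aq) + 3 Cd(s) → 2 NO(g) + 4 H₂O(l) + 3 Cd²⁺(aq)
Q = P(NO)^2·[Cd²⁺]^3 / ([NO₃⁻]^2·[H⁺]^8); log Q = 9.087.
E = E° − (0.0592/n) log Q = +1.37 − (0.0592/6)(9.087) = +1.280 V.

+1.280 V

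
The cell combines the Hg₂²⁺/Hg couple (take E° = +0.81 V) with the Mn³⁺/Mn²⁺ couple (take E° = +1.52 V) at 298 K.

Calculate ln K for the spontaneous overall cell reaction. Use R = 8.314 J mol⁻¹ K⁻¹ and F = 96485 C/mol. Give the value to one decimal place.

Cathode: Mn³⁺/Mn²⁺; anode: Hg₂²⁺/Hg. E°cell = (+1.52) − (+0.81) = +0.71 V, with n = 2.
ΔG° = −nFE° = −RT ln K, so ln K = nFE°/(RT) = (2)(96485)(+0.71) / ((8.314)(298)) = 55.300.

55.3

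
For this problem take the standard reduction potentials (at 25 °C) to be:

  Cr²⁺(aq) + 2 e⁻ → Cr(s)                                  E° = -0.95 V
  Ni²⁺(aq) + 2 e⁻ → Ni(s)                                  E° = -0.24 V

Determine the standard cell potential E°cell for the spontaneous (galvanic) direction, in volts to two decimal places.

The Ni²⁺/Ni couple has the higher reduction potential, so it is the cathode; Cr²⁺/Cr is oxidised at the anode.
E°cell = E°(cathode) − E°(anode) = (-0.24) − (-0.95) = +0.71 V.
Since E°cell > 0, the reaction is spontaneous under standard conditions.

+0.71 V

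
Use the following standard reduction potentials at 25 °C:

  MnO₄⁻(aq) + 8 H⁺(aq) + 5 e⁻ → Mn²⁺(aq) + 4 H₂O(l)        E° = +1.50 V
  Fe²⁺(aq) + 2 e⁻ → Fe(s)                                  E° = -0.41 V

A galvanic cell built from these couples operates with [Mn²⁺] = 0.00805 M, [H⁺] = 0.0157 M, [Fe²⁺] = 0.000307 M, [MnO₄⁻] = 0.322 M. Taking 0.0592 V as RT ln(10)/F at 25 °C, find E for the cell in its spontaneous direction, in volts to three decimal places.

+1.862 V

MnO₄⁻/Mn²⁺ is the cathode (higher E°), Fe²⁺/Fe the anode: E°cell = +1.50 − (-0.41) = +1.91 V, n = 10.
Overall: 2 MnO₄⁻(aq) + 16 H⁺(aq) + 5 Fe(s) → 2 Mn²⁺(aq) + 8 H₂O(l) + 5 Fe²⁺(aq)
Q = [Mn²⁺]^2·[Fe²⁺]^5 / ([MnO₄⁻]^2·[H⁺]^16); log Q = 8.097.
E = E° − (0.0592/n) log Q = +1.91 − (0.0592/10)(8.097) = +1.862 V.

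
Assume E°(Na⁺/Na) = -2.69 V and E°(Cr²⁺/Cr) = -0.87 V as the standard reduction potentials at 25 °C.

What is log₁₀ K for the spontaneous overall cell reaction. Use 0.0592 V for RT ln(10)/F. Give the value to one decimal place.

61.5

Cathode: Cr²⁺/Cr; anode: Na⁺/Na. E°cell = +1.82 V, n = 2.
log K = nE°cell / 0.0592 = (2)(+1.82) / 0.0592 = 61.5.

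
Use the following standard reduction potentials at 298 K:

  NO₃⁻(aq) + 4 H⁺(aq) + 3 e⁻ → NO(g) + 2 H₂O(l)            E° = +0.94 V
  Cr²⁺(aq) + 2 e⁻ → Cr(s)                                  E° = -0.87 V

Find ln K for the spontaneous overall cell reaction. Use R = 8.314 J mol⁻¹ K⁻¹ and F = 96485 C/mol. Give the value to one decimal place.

Cathode: NO₃⁻/NO; anode: Cr²⁺/Cr. E°cell = (+0.94) − (-0.87) = +1.81 V, with n = 6.
ΔG° = −nFE° = −RT ln K, so ln K = nFE°/(RT) = (6)(96485)(+1.81) / ((8.314)(298)) = 422.925.

422.9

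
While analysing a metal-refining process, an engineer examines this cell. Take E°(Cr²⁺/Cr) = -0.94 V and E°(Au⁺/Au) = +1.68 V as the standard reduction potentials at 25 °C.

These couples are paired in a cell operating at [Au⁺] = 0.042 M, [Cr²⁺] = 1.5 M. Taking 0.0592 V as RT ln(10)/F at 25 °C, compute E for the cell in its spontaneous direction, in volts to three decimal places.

Au⁺/Au is the cathode (higher E°), Cr²⁺/Cr the anode: E°cell = +1.68 − (-0.94) = +2.62 V, n = 2.
Overall: 2 Au⁺(aq) + Cr(s) → 2 Au(s) + Cr²⁺(aq)
Q = [Cr²⁺] / ([Au⁺]^2); log Q = 2.930.
E = E° − (0.0592/n) log Q = +2.62 − (0.0592/2)(2.930) = +2.533 V.

+2.533 V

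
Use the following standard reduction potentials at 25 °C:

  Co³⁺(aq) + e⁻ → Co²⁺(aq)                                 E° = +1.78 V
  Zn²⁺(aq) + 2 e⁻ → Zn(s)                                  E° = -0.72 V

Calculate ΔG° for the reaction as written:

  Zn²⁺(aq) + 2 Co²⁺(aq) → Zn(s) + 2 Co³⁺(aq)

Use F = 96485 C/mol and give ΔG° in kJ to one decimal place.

As written, Zn²⁺/Zn is reduced (cathode) and Co³⁺/Co²⁺ is oxidised (anode), so E°cell = (-0.72) − (+1.78) = -2.50 V.
Balancing electrons gives n = 2.
ΔG° = −nFE° = −(2)(96485)(-2.50) = 482,425 J = +482.4 kJ.

+482.4 kJ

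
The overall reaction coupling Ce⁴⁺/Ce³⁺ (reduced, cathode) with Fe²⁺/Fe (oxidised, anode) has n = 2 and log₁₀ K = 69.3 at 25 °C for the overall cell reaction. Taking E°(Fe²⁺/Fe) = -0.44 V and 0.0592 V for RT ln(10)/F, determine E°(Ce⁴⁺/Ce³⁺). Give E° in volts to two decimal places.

+1.61 V

E°cell = (0.0592/n)·log K = (0.0592/2)(69.3) = +2.051 V.
Since Ce⁴⁺/Ce³⁺ is the cathode and Fe²⁺/Fe the anode, E°cell = E°(Ce⁴⁺/Ce³⁺) − E°(Fe²⁺/Fe).
So E°(Ce⁴⁺/Ce³⁺) = E°cell + E°(Fe²⁺/Fe) = +2.051 + (-0.44) = +1.61 V.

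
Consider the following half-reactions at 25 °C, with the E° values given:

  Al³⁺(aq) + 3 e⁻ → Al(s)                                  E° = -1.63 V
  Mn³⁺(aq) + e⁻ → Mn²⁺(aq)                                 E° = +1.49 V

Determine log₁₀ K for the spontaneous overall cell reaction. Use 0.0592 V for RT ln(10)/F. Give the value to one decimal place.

Cathode: Mn³⁺/Mn²⁺; anode: Al³⁺/Al. E°cell = +3.12 V, n = 3.
log K = nE°cell / 0.0592 = (3)(+3.12) / 0.0592 = 158.1.

158.1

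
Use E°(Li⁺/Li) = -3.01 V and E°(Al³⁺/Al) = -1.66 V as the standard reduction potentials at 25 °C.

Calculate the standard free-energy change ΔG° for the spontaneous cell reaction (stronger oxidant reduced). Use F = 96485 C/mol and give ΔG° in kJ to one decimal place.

Al³⁺/Al (E° = -1.66 V) is the cathode; Li⁺/Li (E° = -3.01 V) is the anode, so E°cell = +1.35 V.
Balancing electrons gives n = 3 (lcm of 3 and 1).
ΔG° = −nFE° = −(3)(96485)(+1.35) = -390,764 J = -390.8 kJ.

-390.8 kJ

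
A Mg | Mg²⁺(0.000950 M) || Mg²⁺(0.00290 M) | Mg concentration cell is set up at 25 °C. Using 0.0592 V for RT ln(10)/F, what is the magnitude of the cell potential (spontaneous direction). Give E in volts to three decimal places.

+0.014 V

For a concentration cell E°cell = 0. The 0.00290 M side is the cathode (reduction is favoured where [Mg²⁺] is higher).
With n = 2, E = −(0.0592/2) log([Mg²⁺]ₐₙ/[Mg²⁺]꜀ₐₜ) = −(0.0592/2) log(0.00095/0.0029) = −(0.0592/2)(-0.485) = +0.014 V.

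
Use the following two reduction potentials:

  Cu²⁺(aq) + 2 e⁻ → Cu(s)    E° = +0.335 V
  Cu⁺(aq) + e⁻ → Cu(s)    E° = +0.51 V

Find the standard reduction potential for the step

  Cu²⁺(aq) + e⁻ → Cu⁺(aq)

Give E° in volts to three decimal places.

+0.160 V

Sequential free energies add, so n₃E°₃ = n₁E°₁ + n₂E°₂.
With n₃ = 2, and the known step contributing 1×(+0.51) V, the unknown satisfies 1·E° = 2×(+0.335) − 1×(+0.51) = +0.160.
E° = +0.160 / 1 = +0.160 V.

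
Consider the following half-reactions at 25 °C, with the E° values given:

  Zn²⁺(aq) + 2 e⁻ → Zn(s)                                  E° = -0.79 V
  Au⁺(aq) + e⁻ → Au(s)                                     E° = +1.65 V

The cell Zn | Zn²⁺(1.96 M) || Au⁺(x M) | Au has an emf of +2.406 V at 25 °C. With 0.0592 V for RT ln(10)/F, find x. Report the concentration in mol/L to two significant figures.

0.37 M

Au⁺/Au is the cathode, Zn²⁺/Zn the anode: E°cell = +2.44 V, n = 2.
Overall reaction: 2 Au⁺(aq) + Zn(s) → 2 Au(s) + Zn²⁺(aq); Q = [Zn²⁺]^1/[Au⁺]^2.
From E = E° − (0.0592/n) log Q: log Q = (E° − E)·n/0.0592 = (+2.44 − (+2.406))·2/0.0592 = 1.1486.
So 2·log[Au⁺] = 1·log(1.96) − log Q = 0.2923 − (1.1486) = -0.8563; log[Au⁺] = -0.8563 / 2 = -0.4281; [Au⁺] = 10^(-0.4281) ≈ 0.37 M.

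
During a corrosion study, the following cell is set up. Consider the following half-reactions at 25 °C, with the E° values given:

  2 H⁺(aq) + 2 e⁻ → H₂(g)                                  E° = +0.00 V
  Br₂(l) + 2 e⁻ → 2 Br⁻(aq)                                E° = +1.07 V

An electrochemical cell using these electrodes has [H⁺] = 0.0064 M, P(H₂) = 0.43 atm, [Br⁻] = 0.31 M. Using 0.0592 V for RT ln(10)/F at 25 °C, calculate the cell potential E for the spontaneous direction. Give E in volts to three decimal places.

+1.219 V

Br₂/Br⁻ is the cathode (higher E°), H⁺/H₂ the anode: E°cell = +1.07 − (+0.00) = +1.07 V, n = 2.
Overall: Br₂(l) + H₂(g) → 2 Br⁻(aq) + 2 H⁺(aq)
Q = [Br⁻]^2·[H⁺]^2 / (P(H₂)); log Q = -5.038.
E = E° − (0.0592/n) log Q = +1.07 − (0.0592/2)(-5.038) = +1.219 V.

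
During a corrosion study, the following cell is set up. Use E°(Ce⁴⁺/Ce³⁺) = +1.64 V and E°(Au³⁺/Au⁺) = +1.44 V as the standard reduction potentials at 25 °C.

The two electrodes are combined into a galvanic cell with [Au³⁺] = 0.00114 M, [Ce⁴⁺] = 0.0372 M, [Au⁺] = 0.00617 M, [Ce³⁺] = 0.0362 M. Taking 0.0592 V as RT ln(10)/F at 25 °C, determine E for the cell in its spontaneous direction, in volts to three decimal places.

Ce⁴⁺/Ce³⁺ is the cathode (higher E°), Au³⁺/Au⁺ the anode: E°cell = +1.64 − (+1.44) = +0.20 V, n = 2.
Overall: 2 Ce⁴⁺(aq) + Au⁺(aq) → 2 Ce³⁺(aq) + Au³⁺(aq)
Q = [Ce³⁺]^2·[Au³⁺] / ([Ce⁴⁺]^2·[Au⁺]); log Q = -0.757.
E = E° − (0.0592/n) log Q = +0.20 − (0.0592/2)(-0.757) = +0.222 V.

+0.222 V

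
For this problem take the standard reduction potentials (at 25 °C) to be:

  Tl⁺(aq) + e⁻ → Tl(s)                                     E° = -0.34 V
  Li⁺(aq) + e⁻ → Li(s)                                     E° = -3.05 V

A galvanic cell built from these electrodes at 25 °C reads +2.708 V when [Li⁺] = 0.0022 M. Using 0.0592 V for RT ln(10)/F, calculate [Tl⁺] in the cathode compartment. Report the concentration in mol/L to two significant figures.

0.0020 M

Tl⁺/Tl is the cathode, Li⁺/Li the anode: E°cell = +2.71 V, n = 1.
Overall reaction: Tl⁺(aq) + Li(s) → Tl(s) + Li⁺(aq); Q = [Li⁺]^1/[Tl⁺]^1.
From E = E° − (0.0592/n) log Q: log Q = (E° − E)·n/0.0592 = (+2.71 − (+2.708))·1/0.0592 = 0.0338.
So 1·log[Tl⁺] = 1·log(0.0022) − log Q = -2.6576 − (0.0338) = -2.6914; [Tl⁺] = 10^(-2.6914) ≈ 0.0020 M.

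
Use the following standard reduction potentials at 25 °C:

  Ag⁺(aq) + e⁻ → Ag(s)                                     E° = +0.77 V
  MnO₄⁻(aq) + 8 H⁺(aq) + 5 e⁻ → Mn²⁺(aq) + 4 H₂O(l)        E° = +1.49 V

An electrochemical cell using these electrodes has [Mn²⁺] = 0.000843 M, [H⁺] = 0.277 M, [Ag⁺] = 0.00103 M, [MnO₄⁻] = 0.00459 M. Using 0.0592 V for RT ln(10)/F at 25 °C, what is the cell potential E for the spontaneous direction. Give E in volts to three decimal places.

MnO₄⁻/Mn²⁺ is the cathode (higher E°), Ag⁺/Ag the anode: E°cell = +1.49 − (+0.77) = +0.72 V, n = 5.
Overall: MnO₄⁻(aq) + 8 H⁺(aq) + 5 Ag(s) → Mn²⁺(aq) + 4 H₂O(l) + 5 Ag⁺(aq)
Q = [Mn²⁺]·[Ag⁺]^5 / ([MnO₄⁻]·[H⁺]^8); log Q = -11.212.
E = E° − (0.0592/n) log Q = +0.72 − (0.0592/5)(-11.212) = +0.853 V.

+0.853 V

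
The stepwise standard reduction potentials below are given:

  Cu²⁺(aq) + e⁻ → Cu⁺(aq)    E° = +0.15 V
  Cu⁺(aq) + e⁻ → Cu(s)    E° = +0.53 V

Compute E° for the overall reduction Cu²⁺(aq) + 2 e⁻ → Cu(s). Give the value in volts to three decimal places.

+0.340 V

Standard free energies of sequential steps add: ΔG°₃ = ΔG°₁ + ΔG°₂, so n₃E°₃ = n₁E°₁ + n₂E°₂.
E°₃ = (1×+0.15 + 1×+0.53) / 2 = (+0.680) / 2 = +0.340 V.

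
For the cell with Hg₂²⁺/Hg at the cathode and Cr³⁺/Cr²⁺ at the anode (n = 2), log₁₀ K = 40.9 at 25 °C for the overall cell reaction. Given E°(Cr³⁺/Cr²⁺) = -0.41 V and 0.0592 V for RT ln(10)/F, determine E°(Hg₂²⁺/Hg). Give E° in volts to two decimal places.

+0.80 V

E°cell = (0.0592/n)·log K = (0.0592/2)(40.9) = +1.211 V.
Since Hg₂²⁺/Hg is the cathode and Cr³⁺/Cr²⁺ the anode, E°cell = E°(Hg₂²⁺/Hg) − E°(Cr³⁺/Cr²⁺).
So E°(Hg₂²⁺/Hg) = E°cell + E°(Cr³⁺/Cr²⁺) = +1.211 + (-0.41) = +0.80 V.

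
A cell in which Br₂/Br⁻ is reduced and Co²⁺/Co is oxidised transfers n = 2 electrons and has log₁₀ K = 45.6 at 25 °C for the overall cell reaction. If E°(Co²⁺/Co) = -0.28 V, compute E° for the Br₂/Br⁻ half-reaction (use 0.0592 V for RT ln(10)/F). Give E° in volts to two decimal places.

E°cell = (0.0592/n)·log K = (0.0592/2)(45.6) = +1.350 V.
Since Br₂/Br⁻ is the cathode and Co²⁺/Co the anode, E°cell = E°(Br₂/Br⁻) − E°(Co²⁺/Co).
So E°(Br₂/Br⁻) = E°cell + E°(Co²⁺/Co) = +1.350 + (-0.28) = +1.07 V.

+1.07 V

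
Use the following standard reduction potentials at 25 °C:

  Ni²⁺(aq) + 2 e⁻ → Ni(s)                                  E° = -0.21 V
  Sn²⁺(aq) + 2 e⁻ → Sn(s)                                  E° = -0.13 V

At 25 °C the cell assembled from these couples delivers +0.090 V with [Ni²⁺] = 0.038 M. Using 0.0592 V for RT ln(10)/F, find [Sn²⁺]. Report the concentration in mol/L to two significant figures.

Sn²⁺/Sn is the cathode, Ni²⁺/Ni the anode: E°cell = +0.08 V, n = 2.
Overall reaction: Sn²⁺(aq) + Ni(s) → Sn(s) + Ni²⁺(aq); Q = [Ni²⁺]^1/[Sn²⁺]^1.
From E = E° − (0.0592/n) log Q: log Q = (E° − E)·n/0.0592 = (+0.08 − (+0.090))·2/0.0592 = -0.3378.
So 1·log[Sn²⁺] = 1·log(0.038) − log Q = -1.4202 − (-0.3378) = -1.0824; [Sn²⁺] = 10^(-1.0824) ≈ 0.083 M.

0.083 M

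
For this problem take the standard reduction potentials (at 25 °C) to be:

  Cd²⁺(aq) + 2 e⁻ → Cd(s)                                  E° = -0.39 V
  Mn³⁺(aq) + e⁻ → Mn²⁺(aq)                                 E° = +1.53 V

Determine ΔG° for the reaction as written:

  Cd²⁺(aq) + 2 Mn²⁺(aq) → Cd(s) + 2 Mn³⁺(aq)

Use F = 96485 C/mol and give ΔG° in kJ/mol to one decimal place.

As written, Cd²⁺/Cd is reduced (cathode) and Mn³⁺/Mn²⁺ is oxidised (anode), so E°cell = (-0.39) − (+1.53) = -1.92 V.
Balancing electrons gives n = 2.
ΔG° = −nFE° = −(2)(96485)(-1.92) = 370,502 J = +370.5 kJ/mol.

+370.5 kJ/mol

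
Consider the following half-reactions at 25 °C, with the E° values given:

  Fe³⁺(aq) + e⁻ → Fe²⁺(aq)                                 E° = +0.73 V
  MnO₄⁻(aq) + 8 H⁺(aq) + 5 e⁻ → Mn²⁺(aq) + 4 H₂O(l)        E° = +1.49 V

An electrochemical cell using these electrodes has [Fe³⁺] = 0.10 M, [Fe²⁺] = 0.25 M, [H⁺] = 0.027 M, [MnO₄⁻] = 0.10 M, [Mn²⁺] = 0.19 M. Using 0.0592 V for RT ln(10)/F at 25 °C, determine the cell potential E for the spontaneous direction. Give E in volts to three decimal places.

MnO₄⁻/Mn²⁺ is the cathode (higher E°), Fe³⁺/Fe²⁺ the anode: E°cell = +1.49 − (+0.73) = +0.76 V, n = 5.
Overall: MnO₄⁻(aq) + 8 H⁺(aq) + 5 Fe²⁺(aq) → Mn²⁺(aq) + 4 H₂O(l) + 5 Fe³⁺(aq)
Q = [Mn²⁺]·[Fe³⁺]^5 / ([MnO₄⁻]·[H⁺]^8·[Fe²⁺]^5); log Q = 10.838.
E = E° − (0.0592/n) log Q = +0.76 − (0.0592/5)(10.838) = +0.632 V.

+0.632 V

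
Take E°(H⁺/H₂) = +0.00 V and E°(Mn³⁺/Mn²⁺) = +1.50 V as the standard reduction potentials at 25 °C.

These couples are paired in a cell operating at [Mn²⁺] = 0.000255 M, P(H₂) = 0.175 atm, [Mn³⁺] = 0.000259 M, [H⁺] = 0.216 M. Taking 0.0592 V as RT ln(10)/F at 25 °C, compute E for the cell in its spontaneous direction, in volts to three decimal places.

+1.517 V

Mn³⁺/Mn²⁺ is the cathode (higher E°), H⁺/H₂ the anode: E°cell = +1.50 − (+0.00) = +1.50 V, n = 2.
Overall: 2 Mn³⁺(aq) + H₂(g) → 2 Mn²⁺(aq) + 2 H⁺(aq)
Q = [Mn²⁺]^2·[H⁺]^2 / ([Mn³⁺]^2·P(H₂)); log Q = -0.588.
E = E° − (0.0592/n) log Q = +1.50 − (0.0592/2)(-0.588) = +1.517 V.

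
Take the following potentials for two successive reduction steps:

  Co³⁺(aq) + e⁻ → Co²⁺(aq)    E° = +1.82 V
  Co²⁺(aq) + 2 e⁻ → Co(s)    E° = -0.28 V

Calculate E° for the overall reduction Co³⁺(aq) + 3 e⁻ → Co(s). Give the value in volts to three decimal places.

Standard free energies of sequential steps add: ΔG°₃ = ΔG°₁ + ΔG°₂, so n₃E°₃ = n₁E°₁ + n₂E°₂.
E°₃ = (1×+1.82 + 2×-0.28) / 3 = (+1.260) / 3 = +0.420 V.

+0.420 V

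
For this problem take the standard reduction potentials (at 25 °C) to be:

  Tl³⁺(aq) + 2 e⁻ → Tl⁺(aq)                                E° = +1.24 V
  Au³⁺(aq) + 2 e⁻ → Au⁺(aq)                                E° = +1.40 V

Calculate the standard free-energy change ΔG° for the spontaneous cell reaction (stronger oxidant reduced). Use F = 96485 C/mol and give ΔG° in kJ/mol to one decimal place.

Au³⁺/Au⁺ (E° = +1.40 V) is the cathode; Tl³⁺/Tl⁺ (E° = +1.24 V) is the anode, so E°cell = +0.16 V.
Balancing electrons gives n = 2 (lcm of 2 and 2).
ΔG° = −nFE° = −(2)(96485)(+0.16) = -30,875 J = -30.9 kJ/mol.

-30.9 kJ/mol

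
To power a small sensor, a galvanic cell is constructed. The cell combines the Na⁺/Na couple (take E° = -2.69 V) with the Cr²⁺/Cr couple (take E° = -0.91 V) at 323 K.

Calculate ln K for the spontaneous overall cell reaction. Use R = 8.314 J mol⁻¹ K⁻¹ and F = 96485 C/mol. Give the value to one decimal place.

127.9

Cathode: Cr²⁺/Cr; anode: Na⁺/Na. E°cell = (-0.91) − (-2.69) = +1.78 V, with n = 2.
ΔG° = −nFE° = −RT ln K, so ln K = nFE°/(RT) = (2)(96485)(+1.78) / ((8.314)(323)) = 127.908.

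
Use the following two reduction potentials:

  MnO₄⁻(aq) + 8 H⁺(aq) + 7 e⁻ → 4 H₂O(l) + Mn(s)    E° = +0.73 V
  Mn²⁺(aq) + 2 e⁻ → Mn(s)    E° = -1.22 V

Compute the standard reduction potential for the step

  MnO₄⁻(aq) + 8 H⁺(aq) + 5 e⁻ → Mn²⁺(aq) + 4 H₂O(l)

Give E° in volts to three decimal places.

Sequential free energies add, so n₃E°₃ = n₁E°₁ + n₂E°₂.
With n₃ = 7, and the known step contributing 2×(-1.22) V, the unknown satisfies 5·E° = 7×(+0.73) − 2×(-1.22) = +7.550.
E° = +7.550 / 5 = +1.510 V.

+1.510 V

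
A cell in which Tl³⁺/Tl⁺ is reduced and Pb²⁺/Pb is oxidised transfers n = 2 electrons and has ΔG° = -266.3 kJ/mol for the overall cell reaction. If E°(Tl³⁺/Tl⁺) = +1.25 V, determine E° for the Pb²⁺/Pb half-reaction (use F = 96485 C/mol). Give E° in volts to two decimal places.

-0.13 V

E°cell = −ΔG°/(nF) = −(-266.3×10³)/((2)(96485)) = +1.380 V.
Since Tl³⁺/Tl⁺ is the cathode and Pb²⁺/Pb the anode, E°cell = E°(Tl³⁺/Tl⁺) − E°(Pb²⁺/Pb).
So E°(Pb²⁺/Pb) = E°(Tl³⁺/Tl⁺) − E°cell = (+1.25) − (+1.380) = -0.13 V.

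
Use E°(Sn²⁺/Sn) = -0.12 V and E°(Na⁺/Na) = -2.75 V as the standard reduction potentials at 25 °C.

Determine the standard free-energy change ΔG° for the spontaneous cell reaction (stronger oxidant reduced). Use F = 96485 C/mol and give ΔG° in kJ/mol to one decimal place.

Sn²⁺/Sn (E° = -0.12 V) is the cathode; Na⁺/Na (E° = -2.75 V) is the anode, so E°cell = +2.63 V.
Balancing electrons gives n = 2 (lcm of 2 and 1).
ΔG° = −nFE° = −(2)(96485)(+2.63) = -507,511 J = -507.5 kJ/mol.

-507.5 kJ/mol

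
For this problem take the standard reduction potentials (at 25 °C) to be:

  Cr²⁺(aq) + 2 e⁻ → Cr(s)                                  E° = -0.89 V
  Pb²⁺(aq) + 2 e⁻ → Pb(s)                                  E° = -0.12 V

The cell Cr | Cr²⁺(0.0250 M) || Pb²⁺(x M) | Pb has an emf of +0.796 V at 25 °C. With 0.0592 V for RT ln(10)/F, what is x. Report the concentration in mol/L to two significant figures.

Pb²⁺/Pb is the cathode, Cr²⁺/Cr the anode: E°cell = +0.77 V, n = 2.
Overall reaction: Pb²⁺(aq) + Cr(s) → Pb(s) + Cr²⁺(aq); Q = [Cr²⁺]^1/[Pb²⁺]^1.
From E = E° − (0.0592/n) log Q: log Q = (E° − E)·n/0.0592 = (+0.77 − (+0.796))·2/0.0592 = -0.8784.
So 1·log[Pb²⁺] = 1·log(0.025) − log Q = -1.6021 − (-0.8784) = -0.7237; [Pb²⁺] = 10^(-0.7237) ≈ 0.19 M.

0.19 M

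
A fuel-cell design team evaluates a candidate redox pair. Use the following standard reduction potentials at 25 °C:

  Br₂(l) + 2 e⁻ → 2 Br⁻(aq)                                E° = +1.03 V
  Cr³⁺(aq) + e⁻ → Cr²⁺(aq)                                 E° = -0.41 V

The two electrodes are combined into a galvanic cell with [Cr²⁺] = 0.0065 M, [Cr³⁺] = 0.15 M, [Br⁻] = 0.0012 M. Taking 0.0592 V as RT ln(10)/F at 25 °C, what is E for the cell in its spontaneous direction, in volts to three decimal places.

+1.532 V

Br₂/Br⁻ is the cathode (higher E°), Cr³⁺/Cr²⁺ the anode: E°cell = +1.03 − (-0.41) = +1.44 V, n = 2.
Overall: Br₂(l) + 2 Cr²⁺(aq) → 2 Br⁻(aq) + 2 Cr³⁺(aq)
Q = [Br⁻]^2·[Cr³⁺]^2 / ([Cr²⁺]^2); log Q = -3.115.
E = E° − (0.0592/n) log Q = +1.44 − (0.0592/2)(-3.115) = +1.532 V.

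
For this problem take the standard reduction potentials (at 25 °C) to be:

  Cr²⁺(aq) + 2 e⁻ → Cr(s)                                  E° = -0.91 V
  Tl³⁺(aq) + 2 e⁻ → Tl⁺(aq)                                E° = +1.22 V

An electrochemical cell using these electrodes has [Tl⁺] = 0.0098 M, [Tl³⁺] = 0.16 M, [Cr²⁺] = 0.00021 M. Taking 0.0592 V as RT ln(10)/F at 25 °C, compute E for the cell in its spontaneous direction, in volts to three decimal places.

Tl³⁺/Tl⁺ is the cathode (higher E°), Cr²⁺/Cr the anode: E°cell = +1.22 − (-0.91) = +2.13 V, n = 2.
Overall: Tl³⁺(aq) + Cr(s) → Tl⁺(aq) + Cr²⁺(aq)
Q = [Tl⁺]·[Cr²⁺] / ([Tl³⁺]); log Q = -4.891.
E = E° − (0.0592/n) log Q = +2.13 − (0.0592/2)(-4.891) = +2.275 V.

+2.275 V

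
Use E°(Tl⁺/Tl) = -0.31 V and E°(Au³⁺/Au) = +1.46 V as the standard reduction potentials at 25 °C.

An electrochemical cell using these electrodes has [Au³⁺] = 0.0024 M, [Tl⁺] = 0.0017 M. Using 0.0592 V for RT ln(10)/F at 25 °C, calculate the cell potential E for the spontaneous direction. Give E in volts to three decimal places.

Au³⁺/Au is the cathode (higher E°), Tl⁺/Tl the anode: E°cell = +1.46 − (-0.31) = +1.77 V, n = 3.
Overall: Au³⁺(aq) + 3 Tl(s) → Au(s) + 3 Tl⁺(aq)
Q = [Tl⁺]^3 / ([Au³⁺]); log Q = -5.689.
E = E° − (0.0592/n) log Q = +1.77 − (0.0592/3)(-5.689) = +1.882 V.

+1.882 V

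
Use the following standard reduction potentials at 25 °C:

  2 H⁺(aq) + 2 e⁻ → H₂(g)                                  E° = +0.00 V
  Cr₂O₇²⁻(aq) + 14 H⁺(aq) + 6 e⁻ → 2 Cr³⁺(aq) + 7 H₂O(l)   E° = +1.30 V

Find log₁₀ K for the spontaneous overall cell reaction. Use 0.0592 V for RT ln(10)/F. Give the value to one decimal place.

Cathode: Cr₂O₇²⁻/Cr³⁺; anode: H⁺/H₂. E°cell = +1.30 V, n = 6.
log K = nE°cell / 0.0592 = (6)(+1.30) / 0.0592 = 131.8.

131.8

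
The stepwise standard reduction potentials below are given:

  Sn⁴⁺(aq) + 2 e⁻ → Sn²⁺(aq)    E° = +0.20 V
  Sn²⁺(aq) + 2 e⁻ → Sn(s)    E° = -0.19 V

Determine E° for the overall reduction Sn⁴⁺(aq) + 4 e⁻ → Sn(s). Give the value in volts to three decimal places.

Since ΔG° = −nFE° is additive over sequential reductions, n₃E°₃ = n₁E°₁ + n₂E°₂.
E°₃ = (2×+0.20 + 2×-0.19) / 4 = (+0.020) / 4 = +0.005 V.

+0.005 V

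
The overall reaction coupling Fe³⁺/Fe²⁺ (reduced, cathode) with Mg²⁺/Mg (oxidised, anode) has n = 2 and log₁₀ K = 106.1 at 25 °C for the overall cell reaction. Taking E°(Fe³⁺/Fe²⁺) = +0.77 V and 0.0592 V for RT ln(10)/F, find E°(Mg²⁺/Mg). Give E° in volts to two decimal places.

E°cell = (0.0592/n)·log K = (0.0592/2)(106.1) = +3.141 V.
Since Fe³⁺/Fe²⁺ is the cathode and Mg²⁺/Mg the anode, E°cell = E°(Fe³⁺/Fe²⁺) − E°(Mg²⁺/Mg).
So E°(Mg²⁺/Mg) = E°(Fe³⁺/Fe²⁺) − E°cell = (+0.77) − (+3.141) = -2.37 V.

-2.37 V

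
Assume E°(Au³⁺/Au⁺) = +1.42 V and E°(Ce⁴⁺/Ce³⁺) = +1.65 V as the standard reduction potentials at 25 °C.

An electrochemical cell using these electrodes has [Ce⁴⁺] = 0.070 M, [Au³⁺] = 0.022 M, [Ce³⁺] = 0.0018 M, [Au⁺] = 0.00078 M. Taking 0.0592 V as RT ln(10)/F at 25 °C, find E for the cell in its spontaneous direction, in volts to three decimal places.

+0.281 V

Ce⁴⁺/Ce³⁺ is the cathode (higher E°), Au³⁺/Au⁺ the anode: E°cell = +1.65 − (+1.42) = +0.23 V, n = 2.
Overall: 2 Ce⁴⁺(aq) + Au⁺(aq) → 2 Ce³⁺(aq) + Au³⁺(aq)
Q = [Ce³⁺]^2·[Au³⁺] / ([Ce⁴⁺]^2·[Au⁺]); log Q = -1.729.
E = E° − (0.0592/n) log Q = +0.23 − (0.0592/2)(-1.729) = +0.281 V.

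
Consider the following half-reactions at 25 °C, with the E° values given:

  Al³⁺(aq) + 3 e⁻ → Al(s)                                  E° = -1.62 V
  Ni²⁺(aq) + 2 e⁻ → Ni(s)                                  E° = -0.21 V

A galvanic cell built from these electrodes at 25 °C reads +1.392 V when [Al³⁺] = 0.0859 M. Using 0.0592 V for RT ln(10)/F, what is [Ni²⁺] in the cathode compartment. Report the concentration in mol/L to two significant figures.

0.048 M

Ni²⁺/Ni is the cathode, Al³⁺/Al the anode: E°cell = +1.41 V, n = 6.
Overall reaction: 3 Ni²⁺(aq) + 2 Al(s) → 3 Ni(s) + 2 Al³⁺(aq); Q = [Al³⁺]^2/[Ni²⁺]^3.
From E = E° − (0.0592/n) log Q: log Q = (E° − E)·n/0.0592 = (+1.41 − (+1.392))·6/0.0592 = 1.8243.
So 3·log[Ni²⁺] = 2·log(0.0859) − log Q = -2.1320 − (1.8243) = -3.9563; log[Ni²⁺] = -3.9563 / 3 = -1.3188; [Ni²⁺] = 10^(-1.3188) ≈ 0.048 M.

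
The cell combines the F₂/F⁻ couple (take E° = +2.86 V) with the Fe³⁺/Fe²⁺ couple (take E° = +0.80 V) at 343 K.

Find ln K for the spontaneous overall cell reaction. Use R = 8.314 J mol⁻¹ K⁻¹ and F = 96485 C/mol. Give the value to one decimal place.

139.4

Cathode: F₂/F⁻; anode: Fe³⁺/Fe²⁺. E°cell = (+2.86) − (+0.80) = +2.06 V, with n = 2.
ΔG° = −nFE° = −RT ln K, so ln K = nFE°/(RT) = (2)(96485)(+2.06) / ((8.314)(343)) = 139.397.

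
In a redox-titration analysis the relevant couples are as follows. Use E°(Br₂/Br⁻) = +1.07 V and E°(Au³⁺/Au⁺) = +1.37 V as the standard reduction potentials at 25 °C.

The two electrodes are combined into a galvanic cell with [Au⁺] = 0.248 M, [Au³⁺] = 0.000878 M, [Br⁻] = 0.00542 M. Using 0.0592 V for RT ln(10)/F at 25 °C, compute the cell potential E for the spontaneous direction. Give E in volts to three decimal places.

Au³⁺/Au⁺ is the cathode (higher E°), Br₂/Br⁻ the anode: E°cell = +1.37 − (+1.07) = +0.30 V, n = 2.
Overall: Au³⁺(aq) + 2 Br⁻(aq) → Au⁺(aq) + Br₂(l)
Q = [Au⁺] / ([Au³⁺]·[Br⁻]^2); log Q = 6.983.
E = E° − (0.0592/n) log Q = +0.30 − (0.0592/2)(6.983) = +0.093 V.

+0.093 V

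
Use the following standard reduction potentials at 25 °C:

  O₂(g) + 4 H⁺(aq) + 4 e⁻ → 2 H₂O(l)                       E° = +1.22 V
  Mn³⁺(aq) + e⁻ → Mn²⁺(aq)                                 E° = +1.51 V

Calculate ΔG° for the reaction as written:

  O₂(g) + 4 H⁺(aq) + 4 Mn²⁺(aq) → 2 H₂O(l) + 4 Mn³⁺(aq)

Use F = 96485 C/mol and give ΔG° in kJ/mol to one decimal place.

As written, O₂/H₂O is reduced (cathode) and Mn³⁺/Mn²⁺ is oxidised (anode), so E°cell = (+1.22) − (+1.51) = -0.29 V.
Balancing electrons gives n = 4.
ΔG° = −nFE° = −(4)(96485)(-0.29) = 111,923 J = +111.9 kJ/mol.

+111.9 kJ/mol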